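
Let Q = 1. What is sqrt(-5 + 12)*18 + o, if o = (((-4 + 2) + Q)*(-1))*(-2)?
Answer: -2 + 18*sqrt(7) ≈ 45.624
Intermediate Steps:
o = -2 (o = (((-4 + 2) + 1)*(-1))*(-2) = ((-2 + 1)*(-1))*(-2) = -1*(-1)*(-2) = 1*(-2) = -2)
sqrt(-5 + 12)*18 + o = sqrt(-5 + 12)*18 - 2 = sqrt(7)*18 - 2 = 18*sqrt(7) - 2 = -2 + 18*sqrt(7)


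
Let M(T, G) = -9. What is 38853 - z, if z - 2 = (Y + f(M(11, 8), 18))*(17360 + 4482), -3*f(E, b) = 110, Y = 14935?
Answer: -976111637/3 ≈ -3.2537e+8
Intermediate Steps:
f(E, b) = -110/3 (f(E, b) = -⅓*110 = -110/3)
z = 976228196/3 (z = 2 + (14935 - 110/3)*(17360 + 4482) = 2 + (44695/3)*21842 = 2 + 976228190/3 = 976228196/3 ≈ 3.2541e+8)
38853 - z = 38853 - 1*976228196/3 = 38853 - 976228196/3 = -976111637/3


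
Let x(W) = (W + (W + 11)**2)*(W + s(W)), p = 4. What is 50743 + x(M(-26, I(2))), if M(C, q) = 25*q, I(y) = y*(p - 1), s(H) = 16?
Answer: 4378529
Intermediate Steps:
I(y) = 3*y (I(y) = y*(4 - 1) = y*3 = 3*y)
x(W) = (16 + W)*(W + (11 + W)**2) (x(W) = (W + (W + 11)**2)*(W + 16) = (W + (11 + W)**2)*(16 + W) = (16 + W)*(W + (11 + W)**2))
50743 + x(M(-26, I(2))) = 50743 + (1936 + (25*(3*2))**3 + 39*(25*(3*2))**2 + 489*(25*(3*2))) = 50743 + (1936 + (25*6)**3 + 39*(25*6)**2 + 489*(25*6)) = 50743 + (1936 + 150**3 + 39*150**2 + 489*150) = 50743 + (1936 + 3375000 + 39*22500 + 73350) = 50743 + (1936 + 3375000 + 877500 + 73350) = 50743 + 4327786 = 4378529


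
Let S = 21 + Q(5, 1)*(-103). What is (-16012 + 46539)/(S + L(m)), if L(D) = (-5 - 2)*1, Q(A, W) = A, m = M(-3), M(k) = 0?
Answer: -30527/501 ≈ -60.932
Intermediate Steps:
m = 0
L(D) = -7 (L(D) = -7*1 = -7)
S = -494 (S = 21 + 5*(-103) = 21 - 515 = -494)
(-16012 + 46539)/(S + L(m)) = (-16012 + 46539)/(-494 - 7) = 30527/(-501) = 30527*(-1/501) = -30527/501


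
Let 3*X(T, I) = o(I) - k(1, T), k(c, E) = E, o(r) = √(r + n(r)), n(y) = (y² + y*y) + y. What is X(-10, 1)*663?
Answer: 2652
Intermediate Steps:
n(y) = y + 2*y² (n(y) = (y² + y²) + y = 2*y² + y = y + 2*y²)
o(r) = √(r + r*(1 + 2*r))
X(T, I) = -T/3 + √2*√(I*(1 + I))/3 (X(T, I) = (√2*√(I*(1 + I)) - T)/3 = (-T + √2*√(I*(1 + I)))/3 = -T/3 + √2*√(I*(1 + I))/3)
X(-10, 1)*663 = (-⅓*(-10) + √2*√(1*(1 + 1))/3)*663 = (10/3 + √2*√(1*2)/3)*663 = (10/3 + √2*√2/3)*663 = (10/3 + ⅔)*663 = 4*663 = 2652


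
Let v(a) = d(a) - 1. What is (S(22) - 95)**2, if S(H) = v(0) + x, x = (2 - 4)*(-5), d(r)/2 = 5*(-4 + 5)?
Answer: 5776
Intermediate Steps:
d(r) = 10 (d(r) = 2*(5*(-4 + 5)) = 2*(5*1) = 2*5 = 10)
v(a) = 9 (v(a) = 10 - 1 = 9)
x = 10 (x = -2*(-5) = 10)
S(H) = 19 (S(H) = 9 + 10 = 19)
(S(22) - 95)**2 = (19 - 95)**2 = (-76)**2 = 5776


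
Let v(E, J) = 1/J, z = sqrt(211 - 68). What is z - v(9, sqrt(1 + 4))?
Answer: sqrt(143) - sqrt(5)/5 ≈ 11.511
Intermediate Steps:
z = sqrt(143) ≈ 11.958
z - v(9, sqrt(1 + 4)) = sqrt(143) - 1/(sqrt(1 + 4)) = sqrt(143) - 1/(sqrt(5)) = sqrt(143) - sqrt(5)/5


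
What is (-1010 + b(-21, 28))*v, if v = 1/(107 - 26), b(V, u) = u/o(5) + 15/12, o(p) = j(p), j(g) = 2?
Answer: -3979/324 ≈ -12.281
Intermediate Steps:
o(p) = 2
b(V, u) = 5/4 + u/2 (b(V, u) = u/2 + 15/12 = u*(½) + 15*(1/12) = u/2 + 5/4 = 5/4 + u/2)
v = 1/81 ≈ 0.012346
(-1010 + b(-21, 28))*v = (-1010 + (5/4 + (½)*28))*(1/81) = (-1010 + (5/4 + 14))*(1/81) = (-1010 + 61/4)*(1/81) = -3979/4*1/81 = -3979/324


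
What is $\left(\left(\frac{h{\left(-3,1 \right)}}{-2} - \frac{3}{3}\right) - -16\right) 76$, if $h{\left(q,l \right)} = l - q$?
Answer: $988$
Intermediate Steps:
$\left(\left(\frac{h{\left(-3,1 \right)}}{-2} - \frac{3}{3}\right) - -16\right) 76 = \left(\left(\frac{1 - -3}{-2} - \frac{3}{3}\right) - -16\right) 76 = \left(\left(\left(1 + 3\right) \left(- \frac{1}{2}\right) - 1\right) + 16\right) 76 = \left(\left(4 \left(- \frac{1}{2}\right) - 1\right) + 16\right) 76 = \left(\left(-2 - 1\right) + 16\right) 76 = \left(-3 + 16\right) 76 = 13 \cdot 76 = 988$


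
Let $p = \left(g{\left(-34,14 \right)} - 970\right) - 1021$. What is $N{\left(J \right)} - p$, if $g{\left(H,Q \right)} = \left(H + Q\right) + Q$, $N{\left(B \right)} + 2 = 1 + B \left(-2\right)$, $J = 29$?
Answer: $1938$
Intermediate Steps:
$N{\left(B \right)} = -1 - 2 B$ ($N{\left(B \right)} = -2 + \left(1 + B \left(-2\right)\right) = -2 - \left(-1 + 2 B\right) = -1 - 2 B$)
$g{\left(H,Q \right)} = H + 2 Q$
$p = -1997$ ($p = \left(\left(-34 + 2 \cdot 14\right) - 970\right) - 1021 = \left(\left(-34 + 28\right) - 970\right) - 1021 = \left(-6 - 970\right) - 1021 = -976 - 1021 = -1997$)
$N{\left(J \right)} - p = \left(-1 - 58\right) - -1997 = \left(-1 - 58\right) + 1997 = -59 + 1997 = 1938$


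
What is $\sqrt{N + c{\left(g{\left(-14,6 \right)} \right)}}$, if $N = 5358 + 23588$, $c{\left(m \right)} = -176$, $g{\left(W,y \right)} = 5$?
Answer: $\sqrt{28770} \approx 169.62$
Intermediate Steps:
$N = 28946$
$\sqrt{N + c{\left(g{\left(-14,6 \right)} \right)}} = \sqrt{28946 - 176} = \sqrt{28770}$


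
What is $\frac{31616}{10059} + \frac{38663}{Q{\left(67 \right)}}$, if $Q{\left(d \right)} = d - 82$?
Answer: $- \frac{43159653}{16765} \approx -2574.4$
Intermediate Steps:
$Q{\left(d \right)} = -82 + d$ ($Q{\left(d \right)} = d - 82 = -82 + d$)
$\frac{31616}{10059} + \frac{38663}{Q{\left(67 \right)}} = \frac{31616}{10059} + \frac{38663}{-82 + 67} = 31616 \cdot \frac{1}{10059} + \frac{38663}{-15} = \frac{31616}{10059} + 38663 \left(- \frac{1}{15}\right) = \frac{31616}{10059} - \frac{38663}{15} = - \frac{43159653}{16765}$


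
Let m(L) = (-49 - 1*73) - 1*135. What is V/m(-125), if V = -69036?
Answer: 69036/257 ≈ 268.62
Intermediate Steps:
m(L) = -257 (m(L) = (-49 - 73) - 135 = -122 - 135 = -257)
V/m(-125) = -69036/(-257) = -69036*(-1/257) = 69036/257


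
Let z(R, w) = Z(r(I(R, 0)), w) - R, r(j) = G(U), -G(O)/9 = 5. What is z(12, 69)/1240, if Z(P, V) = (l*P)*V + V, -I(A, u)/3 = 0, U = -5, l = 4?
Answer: -12363/1240 ≈ -9.9702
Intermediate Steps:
I(A, u) = 0 (I(A, u) = -3*0 = 0)
G(O) = -45 (G(O) = -9*5 = -45)
r(j) = -45
Z(P, V) = V + 4*P*V (Z(P, V) = (4*P)*V + V = 4*P*V + V = V + 4*P*V)
z(R, w) = -R - 179*w (z(R, w) = w*(1 + 4*(-45)) - R = w*(1 - 180) - R = w*(-179) - R = -179*w - R = -R - 179*w)
z(12, 69)/1240 = (-1*12 - 179*69)/1240 = (-12 - 12351)*(1/1240) = -12363*1/1240 = -12363/1240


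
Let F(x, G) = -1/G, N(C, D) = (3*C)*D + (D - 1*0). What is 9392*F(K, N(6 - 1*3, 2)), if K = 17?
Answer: -2348/5 ≈ -469.60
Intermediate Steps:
N(C, D) = D + 3*C*D (N(C, D) = 3*C*D + (D + 0) = 3*C*D + D = D + 3*C*D)
9392*F(K, N(6 - 1*3, 2)) = 9392*(-1/(2*(1 + 3*(6 - 1*3)))) = 9392*(-1/(2*(1 + 3*(6 - 3)))) = 9392*(-1/(2*(1 + 3*3))) = 9392*(-1/(2*(1 + 9))) = 9392*(-1/(2*10)) = 9392*(-1/20) = -2348/5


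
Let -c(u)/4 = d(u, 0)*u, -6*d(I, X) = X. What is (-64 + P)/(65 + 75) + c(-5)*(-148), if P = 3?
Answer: -61/140 ≈ -0.43571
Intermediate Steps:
d(I, X) = -X/6
c(u) = 0 (c(u) = -4*(-1/6*0)*u = -0*u = -4*0 = 0)
(-64 + P)/(65 + 75) + c(-5)*(-148) = (-64 + 3)/(65 + 75) + 0*(-148) = -61/140 + 0 = -61/140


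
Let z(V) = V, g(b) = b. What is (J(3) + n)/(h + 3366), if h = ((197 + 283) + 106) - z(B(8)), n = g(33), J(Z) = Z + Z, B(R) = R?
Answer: 39/3944 ≈ 0.0098884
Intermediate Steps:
J(Z) = 2*Z
n = 33
h = 578 (h = ((197 + 283) + 106) - 1*8 = (480 + 106) - 8 = 586 - 8 = 578)
(J(3) + n)/(h + 3366) = (2*3 + 33)/(578 + 3366) = (6 + 33)/3944 = 39*(1/3944) = 39/3944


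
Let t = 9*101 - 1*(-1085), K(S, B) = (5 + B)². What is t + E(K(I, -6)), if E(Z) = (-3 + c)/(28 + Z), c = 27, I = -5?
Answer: 57850/29 ≈ 1994.8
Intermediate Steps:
t = 1994 (t = 909 + 1085 = 1994)
E(Z) = 24/(28 + Z) (E(Z) = (-3 + 27)/(28 + Z) = 24/(28 + Z))
t + E(K(I, -6)) = 1994 + 24/(28 + (5 - 6)²) = 1994 + 24/(28 + (-1)²) = 1994 + 24/(28 + 1) = 1994 + 24/29 = 57850/29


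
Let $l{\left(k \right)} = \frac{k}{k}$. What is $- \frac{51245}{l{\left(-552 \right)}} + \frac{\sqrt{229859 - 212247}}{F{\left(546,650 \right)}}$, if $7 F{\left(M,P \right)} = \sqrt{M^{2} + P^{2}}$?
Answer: $-51245 + \frac{7 \sqrt{4693598}}{13858} \approx -51244.0$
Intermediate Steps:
$l{\left(k \right)} = 1$
$F{\left(M,P \right)} = \frac{\sqrt{M^{2} + P^{2}}}{7}$
$- \frac{51245}{l{\left(-552 \right)}} + \frac{\sqrt{229859 - 212247}}{F{\left(546,650 \right)}} = - \frac{51245}{1} + \frac{\sqrt{229859 - 212247}}{\frac{1}{7} \sqrt{546^{2} + 650^{2}}} = \left(-51245\right) 1 + \frac{\sqrt{17612}}{\frac{1}{7} \sqrt{298116 + 422500}} = -51245 + \frac{2 \sqrt{4403}}{\frac{1}{7} \sqrt{720616}} = -51245 + \frac{2 \sqrt{4403}}{\frac{1}{7} \cdot 26 \sqrt{1066}} = -51245 + \frac{2 \sqrt{4403}}{\frac{26}{7} \sqrt{1066}} = -51245 + 2 \sqrt{4403} \frac{7 \sqrt{1066}}{27716} = -51245 + \frac{7 \sqrt{4693598}}{13858}$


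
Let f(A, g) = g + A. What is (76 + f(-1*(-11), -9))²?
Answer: 6084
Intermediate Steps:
f(A, g) = A + g
(76 + f(-1*(-11), -9))² = (76 + (-1*(-11) - 9))² = (76 + (11 - 9))² = (76 + 2)² = 78² = 6084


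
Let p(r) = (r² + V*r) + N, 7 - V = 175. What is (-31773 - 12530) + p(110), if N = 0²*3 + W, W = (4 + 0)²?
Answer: -50667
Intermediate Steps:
W = 16 (W = 4² = 16)
V = -168 (V = 7 - 1*175 = 7 - 175 = -168)
N = 16 (N = 0²*3 + 16 = 0*3 + 16 = 0 + 16 = 16)
p(r) = 16 + r² - 168*r (p(r) = (r² - 168*r) + 16 = 16 + r² - 168*r)
(-31773 - 12530) + p(110) = (-31773 - 12530) + (16 + 110² - 168*110) = -44303 + (16 + 12100 - 18480) = -44303 - 6364 = -50667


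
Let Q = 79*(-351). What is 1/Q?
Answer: -1/27729 ≈ -3.6063e-5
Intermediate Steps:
Q = -27729
1/Q = 1/(-27729) = -1/27729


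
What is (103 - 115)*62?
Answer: -744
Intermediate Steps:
(103 - 115)*62 = -12*62 = -744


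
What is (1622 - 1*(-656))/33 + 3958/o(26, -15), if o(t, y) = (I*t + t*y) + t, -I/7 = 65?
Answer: 13823659/201201 ≈ 68.706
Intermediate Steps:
I = -455 (I = -7*65 = -455)
o(t, y) = -454*t + t*y (o(t, y) = (-455*t + t*y) + t = -454*t + t*y)
(1622 - 1*(-656))/33 + 3958/o(26, -15) = (1622 - 1*(-656))/33 + 3958/((26*(-454 - 15))) = (1622 + 656)*(1/33) + 3958/((26*(-469))) = 2278*(1/33) + 3958/(-12194) = 2278/33 + 3958*(-1/12194) = 2278/33 - 1979/6097 = 13823659/201201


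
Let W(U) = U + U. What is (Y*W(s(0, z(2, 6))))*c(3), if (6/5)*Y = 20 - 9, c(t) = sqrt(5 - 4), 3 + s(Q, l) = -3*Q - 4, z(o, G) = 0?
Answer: -385/3 ≈ -128.33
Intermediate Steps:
s(Q, l) = -7 - 3*Q (s(Q, l) = -3 + (-3*Q - 4) = -3 + (-4 - 3*Q) = -7 - 3*Q)
c(t) = 1 (c(t) = sqrt(1) = 1)
W(U) = 2*U
Y = 55/6 (Y = 5*(20 - 9)/6 = (5/6)*11 = 55/6 ≈ 9.1667)
(Y*W(s(0, z(2, 6))))*c(3) = (55*(2*(-7 - 3*0))/6)*1 = (55*(2*(-7 + 0))/6)*1 = (55*(2*(-7))/6)*1 = ((55/6)*(-14))*1 = -385/3*1 = -385/3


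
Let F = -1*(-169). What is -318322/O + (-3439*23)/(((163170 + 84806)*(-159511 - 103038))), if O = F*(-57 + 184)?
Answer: -20724622948338417/1397366876235512 ≈ -14.831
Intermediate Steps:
F = 169
O = 21463 (O = 169*(-57 + 184) = 169*127 = 21463)
-318322/O + (-3439*23)/(((163170 + 84806)*(-159511 - 103038))) = -318322/21463 + (-3439*23)/(((163170 + 84806)*(-159511 - 103038))) = -318322*1/21463 - 79097/(247976*(-262549)) = -318322/21463 - 79097/(-65105850824) = -318322/21463 - 79097*(-1/65105850824) = -318322/21463 + 79097/65105850824 = -20724622948338417/1397366876235512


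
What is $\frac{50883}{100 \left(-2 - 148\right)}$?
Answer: $- \frac{16961}{5000} \approx -3.3922$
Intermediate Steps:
$\frac{50883}{100 \left(-2 - 148\right)} = \frac{50883}{100 \left(-150\right)} = \frac{50883}{-15000} = 50883 \left(- \frac{1}{15000}\right) = - \frac{16961}{5000}$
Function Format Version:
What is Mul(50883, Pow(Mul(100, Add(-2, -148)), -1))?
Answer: Rational(-16961, 5000) ≈ -3.3922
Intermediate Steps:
Mul(50883, Pow(Mul(100, Add(-2, -148)), -1)) = Mul(50883, Pow(Mul(100, -150), -1)) = Mul(50883, Pow(-15000, -1)) = Mul(50883, Rational(-1, 15000)) = Rational(-16961, 5000)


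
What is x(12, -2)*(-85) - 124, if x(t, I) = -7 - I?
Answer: 301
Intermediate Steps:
x(12, -2)*(-85) - 124 = (-7 - 1*(-2))*(-85) - 124 = (-7 + 2)*(-85) - 124 = -5*(-85) - 124 = 425 - 124 = 301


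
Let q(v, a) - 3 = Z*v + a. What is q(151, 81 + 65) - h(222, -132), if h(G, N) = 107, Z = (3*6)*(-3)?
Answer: -8112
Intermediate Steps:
Z = -54 (Z = 18*(-3) = -54)
q(v, a) = 3 + a - 54*v (q(v, a) = 3 + (-54*v + a) = 3 + (a - 54*v) = 3 + a - 54*v)
q(151, 81 + 65) - h(222, -132) = (3 + (81 + 65) - 54*151) - 1*107 = (3 + 146 - 8154) - 107 = -8005 - 107 = -8112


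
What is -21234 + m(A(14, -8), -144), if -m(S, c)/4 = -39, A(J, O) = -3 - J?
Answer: -21078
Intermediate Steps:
m(S, c) = 156 (m(S, c) = -4*(-39) = 156)
-21234 + m(A(14, -8), -144) = -21234 + 156 = -21078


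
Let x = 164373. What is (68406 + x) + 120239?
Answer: 353018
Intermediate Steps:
(68406 + x) + 120239 = (68406 + 164373) + 120239 = 232779 + 120239 = 353018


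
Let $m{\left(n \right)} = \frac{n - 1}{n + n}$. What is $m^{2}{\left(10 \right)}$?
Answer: $\frac{81}{400} \approx 0.2025$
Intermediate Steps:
$m{\left(n \right)} = \frac{-1 + n}{2 n}$
$m^{2}{\left(10 \right)} = \left(\frac{-1 + 10}{2 \cdot 10}\right)^{2} = \left(\frac{1}{2} \cdot \frac{1}{10} \cdot 9\right)^{2} = \left(\frac{9}{20}\right)^{2} = \frac{81}{400}$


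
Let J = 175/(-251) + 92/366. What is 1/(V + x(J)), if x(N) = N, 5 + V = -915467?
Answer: -45933/42050395855 ≈ -1.0923e-6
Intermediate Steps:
V = -915472 (V = -5 - 915467 = -915472)
J = -20479/45933 (J = 175*(-1/251) + 92*(1/366) = -175/251 + 46/183 = -20479/45933 ≈ -0.44585)
1/(V + x(J)) = 1/(-915472 - 20479/45933) = 1/(-42050395855/45933) = -45933/42050395855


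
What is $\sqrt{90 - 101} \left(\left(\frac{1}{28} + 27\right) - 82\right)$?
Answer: $- \frac{1539 i \sqrt{11}}{28} \approx - 182.3 i$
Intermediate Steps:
$\sqrt{90 - 101} \left(\left(\frac{1}{28} + 27\right) - 82\right) = \sqrt{-11} \left(\left(\frac{1}{28} + 27\right) - 82\right) = i \sqrt{11} \left(\frac{757}{28} - 82\right) = i \sqrt{11} \left(- \frac{1539}{28}\right) = - \frac{1539 i \sqrt{11}}{28}$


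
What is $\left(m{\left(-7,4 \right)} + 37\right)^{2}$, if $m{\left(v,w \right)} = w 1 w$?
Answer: $2809$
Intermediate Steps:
$m{\left(v,w \right)} = w^{2}$ ($m{\left(v,w \right)} = w w = w^{2}$)
$\left(m{\left(-7,4 \right)} + 37\right)^{2} = \left(4^{2} + 37\right)^{2} = \left(16 + 37\right)^{2} = 53^{2} = 2809$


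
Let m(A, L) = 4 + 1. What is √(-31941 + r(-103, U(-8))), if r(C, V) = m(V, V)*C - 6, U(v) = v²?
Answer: I*√32462 ≈ 180.17*I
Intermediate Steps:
m(A, L) = 5
r(C, V) = -6 + 5*C (r(C, V) = 5*C - 6 = -6 + 5*C)
√(-31941 + r(-103, U(-8))) = √(-31941 + (-6 + 5*(-103))) = √(-31941 + (-6 - 515)) = √(-31941 - 521) = √(-32462) = I*√32462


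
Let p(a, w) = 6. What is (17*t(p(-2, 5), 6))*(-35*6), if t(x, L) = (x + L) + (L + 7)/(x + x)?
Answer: -93415/2 ≈ -46708.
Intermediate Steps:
t(x, L) = L + x + (7 + L)/(2*x) (t(x, L) = (L + x) + (7 + L)/((2*x)) = (L + x) + (7 + L)*(1/(2*x)) = (L + x) + (7 + L)/(2*x) = L + x + (7 + L)/(2*x))
(17*t(p(-2, 5), 6))*(-35*6) = (17*((1/2)*(7 + 6 + 2*6*(6 + 6))/6))*(-35*6) = (17*((1/2)*(1/6)*(7 + 6 + 2*6*12)))*(-210) = (17*((1/2)*(1/6)*(7 + 6 + 144)))*(-210) = (17*((1/2)*(1/6)*157))*(-210) = (17*(157/12))*(-210) = (2669/12)*(-210) = -93415/2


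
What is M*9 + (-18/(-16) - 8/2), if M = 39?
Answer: 2785/8 ≈ 348.13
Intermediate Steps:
M*9 + (-18/(-16) - 8/2) = 39*9 + (-18/(-16) - 8/2) = 351 + (-18*(-1/16) - 8*½) = 351 + (9/8 - 4) = 351 - 23/8 = 2785/8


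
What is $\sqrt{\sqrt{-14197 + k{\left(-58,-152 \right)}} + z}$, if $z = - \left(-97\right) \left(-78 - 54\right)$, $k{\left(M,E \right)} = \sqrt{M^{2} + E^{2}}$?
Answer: $\sqrt{-12804 + \sqrt{-14197 + 2 \sqrt{6617}}} \approx 0.5235 + 113.16 i$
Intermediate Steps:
$k{\left(M,E \right)} = \sqrt{E^{2} + M^{2}}$
$z = -12804$ ($z = - \left(-97\right) \left(-132\right) = \left(-1\right) 12804 = -12804$)
$\sqrt{\sqrt{-14197 + k{\left(-58,-152 \right)}} + z} = \sqrt{\sqrt{-14197 + \sqrt{\left(-152\right)^{2} + \left(-58\right)^{2}}} - 12804} = \sqrt{\sqrt{-14197 + \sqrt{23104 + 3364}} - 12804} = \sqrt{\sqrt{-14197 + \sqrt{26468}} - 12804} = \sqrt{\sqrt{-14197 + 2 \sqrt{6617}} - 12804} = \sqrt{-12804 + \sqrt{-14197 + 2 \sqrt{6617}}}$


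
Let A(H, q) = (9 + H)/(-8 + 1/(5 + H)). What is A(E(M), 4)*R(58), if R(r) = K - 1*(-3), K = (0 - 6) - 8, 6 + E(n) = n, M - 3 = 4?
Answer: 660/47 ≈ 14.043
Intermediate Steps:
M = 7 (M = 3 + 4 = 7)
E(n) = -6 + n
K = -14 (K = -6 - 8 = -14)
R(r) = -11 (R(r) = -14 - 1*(-3) = -14 + 3 = -11)
A(H, q) = (9 + H)/(-8 + 1/(5 + H))
A(E(M), 4)*R(58) = ((-45 - (-6 + 7)**2 - 14*(-6 + 7))/(39 + 8*(-6 + 7)))*(-11) = ((-45 - 1*1**2 - 14*1)/(39 + 8*1))*(-11) = ((-45 - 1*1 - 14)/(39 + 8))*(-11) = ((-45 - 1 - 14)/47)*(-11) = ((1/47)*(-60))*(-11) = -60/47*(-11) = 660/47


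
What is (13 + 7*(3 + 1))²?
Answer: 1681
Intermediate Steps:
(13 + 7*(3 + 1))² = (13 + 7*4)² = (13 + 28)² = 41² = 1681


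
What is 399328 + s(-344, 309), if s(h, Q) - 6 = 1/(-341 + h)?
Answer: 273543789/685 ≈ 3.9933e+5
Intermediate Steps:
s(h, Q) = 6 + 1/(-341 + h)
399328 + s(-344, 309) = 399328 + (-2045 + 6*(-344))/(-341 - 344) = 399328 + (-2045 - 2064)/(-685) = 399328 - 1/685*(-4109) = 399328 + 4109/685 = 273543789/685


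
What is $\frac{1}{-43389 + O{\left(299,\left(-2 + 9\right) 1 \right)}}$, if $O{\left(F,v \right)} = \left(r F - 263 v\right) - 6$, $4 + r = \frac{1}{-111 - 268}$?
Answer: $- \frac{379}{17598027} \approx -2.1537 \cdot 10^{-5}$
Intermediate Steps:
$r = - \frac{1517}{379}$ ($r = -4 + \frac{1}{-111 - 268} = -4 + \frac{1}{-379} = -4 - \frac{1}{379} = - \frac{1517}{379} \approx -4.0026$)
$O{\left(F,v \right)} = -6 - 263 v - \frac{1517 F}{379}$ ($O{\left(F,v \right)} = \left(- \frac{1517 F}{379} - 263 v\right) - 6 = \left(- 263 v - \frac{1517 F}{379}\right) - 6 = -6 - 263 v - \frac{1517 F}{379}$)
$\frac{1}{-43389 + O{\left(299,\left(-2 + 9\right) 1 \right)}} = \frac{1}{-43389 - \left(\frac{455857}{379} + 263 \left(-2 + 9\right) 1\right)} = \frac{1}{-43389 - \left(\frac{455857}{379} + 263 \cdot 7 \cdot 1\right)} = \frac{1}{-43389 - \frac{1153596}{379}} = \frac{1}{- \frac{17598027}{379}} = - \frac{379}{17598027}$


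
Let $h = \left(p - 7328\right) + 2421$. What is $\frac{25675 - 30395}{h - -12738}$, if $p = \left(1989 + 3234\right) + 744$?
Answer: $- \frac{2360}{6899} \approx -0.34208$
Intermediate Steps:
$p = 5967$ ($p = 5223 + 744 = 5967$)
$h = 1060$ ($h = \left(5967 - 7328\right) + 2421 = -1361 + 2421 = 1060$)
$\frac{25675 - 30395}{h - -12738} = \frac{25675 - 30395}{1060 - -12738} = - \frac{4720}{1060 + 12738} = - \frac{4720}{13798} = \left(-4720\right) \frac{1}{13798} = - \frac{2360}{6899}$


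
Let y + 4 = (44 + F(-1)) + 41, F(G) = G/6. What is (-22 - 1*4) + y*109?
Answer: 52709/6 ≈ 8784.8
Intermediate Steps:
F(G) = G/6 (F(G) = G*(1/6) = G/6)
y = 485/6 (y = -4 + ((44 + (1/6)*(-1)) + 41) = -4 + ((44 - 1/6) + 41) = -4 + (263/6 + 41) = -4 + 509/6 = 485/6 ≈ 80.833)
(-22 - 1*4) + y*109 = (-22 - 1*4) + (485/6)*109 = (-22 - 4) + 52865/6 = -26 + 52865/6 = 52709/6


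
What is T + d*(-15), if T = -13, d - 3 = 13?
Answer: -253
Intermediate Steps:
d = 16 (d = 3 + 13 = 16)
T + d*(-15) = -13 + 16*(-15) = -13 - 240 = -253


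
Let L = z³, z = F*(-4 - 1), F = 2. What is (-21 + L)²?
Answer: 1042441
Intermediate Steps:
z = -10 (z = 2*(-4 - 1) = 2*(-5) = -10)
L = -1000 (L = (-10)³ = -1000)
(-21 + L)² = (-21 - 1000)² = (-1021)² = 1042441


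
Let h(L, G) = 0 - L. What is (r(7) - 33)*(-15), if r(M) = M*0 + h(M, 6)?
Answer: 600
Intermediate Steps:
h(L, G) = -L
r(M) = -M (r(M) = M*0 - M = 0 - M = -M)
(r(7) - 33)*(-15) = (-1*7 - 33)*(-15) = (-7 - 33)*(-15) = -40*(-15) = 600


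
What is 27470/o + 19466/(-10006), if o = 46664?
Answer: -158374151/116729996 ≈ -1.3568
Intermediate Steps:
27470/o + 19466/(-10006) = 27470/46664 + 19466/(-10006) = 27470*(1/46664) + 19466*(-1/10006) = 13735/23332 - 9733/5003 = -158374151/116729996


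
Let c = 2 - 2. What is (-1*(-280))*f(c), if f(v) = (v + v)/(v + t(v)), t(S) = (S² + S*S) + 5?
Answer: 0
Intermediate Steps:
t(S) = 5 + 2*S² (t(S) = (S² + S²) + 5 = 2*S² + 5 = 5 + 2*S²)
c = 0
f(v) = 2*v/(5 + v + 2*v²) (f(v) = (v + v)/(v + (5 + 2*v²)) = (2*v)/(5 + v + 2*v²) = 2*v/(5 + v + 2*v²))
(-1*(-280))*f(c) = (-1*(-280))*(2*0/(5 + 0 + 2*0²)) = 280*(2*0/(5 + 0 + 2*0)) = 280*(2*0/(5 + 0 + 0)) = 280*(2*0/5) = 280*(2*0*(⅕)) = 280*0 = 0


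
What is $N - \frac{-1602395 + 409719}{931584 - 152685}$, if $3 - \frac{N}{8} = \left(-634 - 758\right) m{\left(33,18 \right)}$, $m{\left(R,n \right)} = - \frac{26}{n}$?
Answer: $- \frac{12508963796}{778899} \approx -16060.0$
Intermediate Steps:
$N = - \frac{48184}{3}$ ($N = 24 - 8 \left(-634 - 758\right) \left(- \frac{26}{18}\right) = 24 - 8 \left(- 1392 \left(\left(-26\right) \frac{1}{18}\right)\right) = 24 - 8 \left(\left(-1392\right) \left(- \frac{13}{9}\right)\right) = 24 - \frac{48256}{3} = - \frac{48184}{3} \approx -16061.0$)
$N - \frac{-1602395 + 409719}{931584 - 152685} = - \frac{48184}{3} - \frac{-1602395 + 409719}{931584 - 152685} = - \frac{48184}{3} - - \frac{1192676}{778899} = - \frac{48184}{3} + \frac{1192676}{778899} = - \frac{12508963796}{778899}$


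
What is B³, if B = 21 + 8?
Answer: 24389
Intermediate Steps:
B = 29
B³ = 29³ = 24389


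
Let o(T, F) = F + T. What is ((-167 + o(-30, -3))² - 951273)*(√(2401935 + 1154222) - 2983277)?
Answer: 2718579781621 - 911273*√3556157 ≈ 2.7169e+12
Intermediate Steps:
((-167 + o(-30, -3))² - 951273)*(√(2401935 + 1154222) - 2983277) = ((-167 + (-3 - 30))² - 951273)*(√(2401935 + 1154222) - 2983277) = ((-167 - 33)² - 951273)*(√3556157 - 2983277) = ((-200)² - 951273)*(-2983277 + √3556157) = (40000 - 951273)*(-2983277 + √3556157) = -911273*(-2983277 + √3556157) = 2718579781621 - 911273*√3556157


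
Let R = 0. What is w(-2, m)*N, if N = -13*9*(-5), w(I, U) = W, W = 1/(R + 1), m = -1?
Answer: 585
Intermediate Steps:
W = 1 (W = 1/(0 + 1) = 1/1 = 1)
w(I, U) = 1
N = 585 (N = -117*(-5) = 585)
w(-2, m)*N = 1*585 = 585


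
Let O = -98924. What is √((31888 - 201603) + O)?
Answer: I*√268639 ≈ 518.3*I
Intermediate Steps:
√((31888 - 201603) + O) = √((31888 - 201603) - 98924) = √(-169715 - 98924) = √(-268639) = I*√268639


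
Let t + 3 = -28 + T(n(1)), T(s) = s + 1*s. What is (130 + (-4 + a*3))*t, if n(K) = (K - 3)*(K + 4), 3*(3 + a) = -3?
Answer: -5814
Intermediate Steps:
a = -4 (a = -3 + (⅓)*(-3) = -3 - 1 = -4)
n(K) = (-3 + K)*(4 + K)
T(s) = 2*s (T(s) = s + s = 2*s)
t = -51 (t = -3 + (-28 + 2*(-12 + 1 + 1²)) = -3 + (-28 + 2*(-12 + 1 + 1)) = -3 + (-28 + 2*(-10)) = -3 + (-28 - 20) = -3 - 48 = -51)
(130 + (-4 + a*3))*t = (130 + (-4 - 4*3))*(-51) = (130 + (-4 - 12))*(-51) = (130 - 16)*(-51) = 114*(-51) = -5814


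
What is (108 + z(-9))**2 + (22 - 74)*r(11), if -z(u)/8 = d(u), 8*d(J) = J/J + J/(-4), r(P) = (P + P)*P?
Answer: -25783/16 ≈ -1611.4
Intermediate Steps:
r(P) = 2*P**2 (r(P) = (2*P)*P = 2*P**2)
d(J) = 1/8 - J/32 (d(J) = (J/J + J/(-4))/8 = (1 + J*(-1/4))/8 = (1 - J/4)/8 = 1/8 - J/32)
z(u) = -1 + u/4 (z(u) = -8*(1/8 - u/32) = -1 + u/4)
(108 + z(-9))**2 + (22 - 74)*r(11) = (108 + (-1 + (1/4)*(-9)))**2 + (22 - 74)*(2*11**2) = (108 + (-1 - 9/4))**2 - 104*121 = (108 - 13/4)**2 - 52*242 = (419/4)**2 - 12584 = 175561/16 - 12584 = -25783/16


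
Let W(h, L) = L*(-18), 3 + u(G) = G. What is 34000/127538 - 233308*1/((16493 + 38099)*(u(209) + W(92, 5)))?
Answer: 23194401537/100957040192 ≈ 0.22975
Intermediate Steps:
u(G) = -3 + G
W(h, L) = -18*L
34000/127538 - 233308*1/((16493 + 38099)*(u(209) + W(92, 5))) = 34000/127538 - 233308*1/((16493 + 38099)*((-3 + 209) - 18*5)) = 34000*(1/127538) - 233308*1/(54592*(206 - 90)) = 17000/63769 - 233308/(116*54592) = 17000/63769 - 233308/6332672 = 17000/63769 - 233308*1/6332672 = 17000/63769 - 58327/1583168 = 23194401537/100957040192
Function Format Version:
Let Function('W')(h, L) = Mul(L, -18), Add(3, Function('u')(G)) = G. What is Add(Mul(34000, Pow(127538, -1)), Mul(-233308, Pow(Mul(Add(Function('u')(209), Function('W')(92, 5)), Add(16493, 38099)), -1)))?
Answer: Rational(23194401537, 100957040192) ≈ 0.22975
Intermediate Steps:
Function('u')(G) = Add(-3, G)
Function('W')(h, L) = Mul(-18, L)
Add(Mul(34000, Pow(127538, -1)), Mul(-233308, Pow(Mul(Add(Function('u')(209), Function('W')(92, 5)), Add(16493, 38099)), -1))) = Add(Mul(34000, Pow(127538, -1)), Mul(-233308, Pow(Mul(Add(Add(-3, 209), Mul(-18, 5)), Add(16493, 38099)), -1))) = Add(Mul(34000, Rational(1, 127538)), Mul(-233308, Pow(Mul(Add(206, -90), 54592), -1))) = Add(Rational(17000, 63769), Mul(-233308, Pow(Mul(116, 54592), -1))) = Add(Rational(17000, 63769), Mul(-233308, Pow(6332672, -1))) = Add(Rational(17000, 63769), Mul(-233308, Rational(1, 6332672))) = Add(Rational(17000, 63769), Rational(-58327, 1583168)) = Rational(23194401537, 100957040192)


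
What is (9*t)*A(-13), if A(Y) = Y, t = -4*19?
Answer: 8892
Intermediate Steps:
t = -76
(9*t)*A(-13) = (9*(-76))*(-13) = -684*(-13) = 8892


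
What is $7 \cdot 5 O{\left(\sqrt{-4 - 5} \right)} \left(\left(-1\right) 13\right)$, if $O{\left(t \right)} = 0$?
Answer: $0$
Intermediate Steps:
$7 \cdot 5 O{\left(\sqrt{-4 - 5} \right)} \left(\left(-1\right) 13\right) = 7 \cdot 5 \cdot 0 \left(\left(-1\right) 13\right) = 35 \cdot 0 \left(-13\right) = 0 \left(-13\right) = 0$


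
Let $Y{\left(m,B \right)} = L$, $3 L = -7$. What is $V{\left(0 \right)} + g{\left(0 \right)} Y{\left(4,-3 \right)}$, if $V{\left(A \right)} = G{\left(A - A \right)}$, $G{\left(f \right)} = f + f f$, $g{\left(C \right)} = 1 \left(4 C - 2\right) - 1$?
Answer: $7$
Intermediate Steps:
$L = - \frac{7}{3}$ ($L = \frac{1}{3} \left(-7\right) = - \frac{7}{3} \approx -2.3333$)
$Y{\left(m,B \right)} = - \frac{7}{3}$
$g{\left(C \right)} = -3 + 4 C$ ($g{\left(C \right)} = 1 \left(-2 + 4 C\right) - 1 = \left(-2 + 4 C\right) - 1 = -3 + 4 C$)
$G{\left(f \right)} = f + f^{2}$
$V{\left(A \right)} = 0$ ($V{\left(A \right)} = \left(A - A\right) \left(1 + \left(A - A\right)\right) = 0 \left(1 + 0\right) = 0 \cdot 1 = 0$)
$V{\left(0 \right)} + g{\left(0 \right)} Y{\left(4,-3 \right)} = 0 + \left(-3 + 4 \cdot 0\right) \left(- \frac{7}{3}\right) = 0 + \left(-3 + 0\right) \left(- \frac{7}{3}\right) = 0 - -7 = 0 + 7 = 7$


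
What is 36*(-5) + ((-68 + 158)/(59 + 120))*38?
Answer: -28800/179 ≈ -160.89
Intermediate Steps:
36*(-5) + ((-68 + 158)/(59 + 120))*38 = -180 + (90/179)*38 = -180 + 3420/179 = -28800/179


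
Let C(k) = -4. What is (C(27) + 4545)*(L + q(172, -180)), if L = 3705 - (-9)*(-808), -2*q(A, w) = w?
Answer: -15789057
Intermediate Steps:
q(A, w) = -w/2
L = -3567 (L = 3705 - 1*7272 = 3705 - 7272 = -3567)
(C(27) + 4545)*(L + q(172, -180)) = (-4 + 4545)*(-3567 - ½*(-180)) = 4541*(-3567 + 90) = 4541*(-3477) = -15789057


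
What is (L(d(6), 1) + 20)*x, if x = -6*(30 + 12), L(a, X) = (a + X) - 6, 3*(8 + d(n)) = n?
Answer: -2268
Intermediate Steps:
d(n) = -8 + n/3
L(a, X) = -6 + X + a (L(a, X) = (X + a) - 6 = -6 + X + a)
x = -252 (x = -6*42 = -252)
(L(d(6), 1) + 20)*x = ((-6 + 1 + (-8 + (⅓)*6)) + 20)*(-252) = ((-6 + 1 + (-8 + 2)) + 20)*(-252) = ((-6 + 1 - 6) + 20)*(-252) = (-11 + 20)*(-252) = 9*(-252) = -2268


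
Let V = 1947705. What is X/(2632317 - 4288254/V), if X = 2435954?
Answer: 1581506595190/1708990898077 ≈ 0.92540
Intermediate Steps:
X/(2632317 - 4288254/V) = 2435954/(2632317 - 4288254/1947705) = 2435954/(2632317 - 1*1429418/649235) = 2435954/(2632317 - 1429418/649235) = 2435954/(1708990898077/649235) = 2435954*(649235/1708990898077) = 1581506595190/1708990898077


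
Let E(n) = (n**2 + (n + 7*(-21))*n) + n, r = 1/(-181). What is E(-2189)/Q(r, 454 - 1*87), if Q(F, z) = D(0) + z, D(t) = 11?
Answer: 1650506/63 ≈ 26199.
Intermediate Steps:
r = -1/181 ≈ -0.0055249
E(n) = n + n**2 + n*(-147 + n) (E(n) = (n**2 + (n - 147)*n) + n = (n**2 + (-147 + n)*n) + n = (n**2 + n*(-147 + n)) + n = n + n**2 + n*(-147 + n))
Q(F, z) = 11 + z
E(-2189)/Q(r, 454 - 1*87) = (2*(-2189)*(-73 - 2189))/(11 + (454 - 1*87)) = (2*(-2189)*(-2262))/(11 + (454 - 87)) = 9903036/(11 + 367) = 9903036/378 = 9903036*(1/378) = 1650506/63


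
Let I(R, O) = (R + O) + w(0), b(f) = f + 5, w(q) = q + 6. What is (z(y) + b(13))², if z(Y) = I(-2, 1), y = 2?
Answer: 529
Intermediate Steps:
w(q) = 6 + q
b(f) = 5 + f
I(R, O) = 6 + O + R (I(R, O) = (R + O) + (6 + 0) = (O + R) + 6 = 6 + O + R)
z(Y) = 5 (z(Y) = 6 + 1 - 2 = 5)
(z(y) + b(13))² = (5 + (5 + 13))² = (5 + 18)² = 23² = 529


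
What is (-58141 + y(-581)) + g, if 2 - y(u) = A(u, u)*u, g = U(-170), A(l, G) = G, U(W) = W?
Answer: -395870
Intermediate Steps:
g = -170
y(u) = 2 - u² (y(u) = 2 - u*u = 2 - u²)
(-58141 + y(-581)) + g = (-58141 + (2 - 1*(-581)²)) - 170 = (-58141 + (2 - 1*337561)) - 170 = (-58141 + (2 - 337561)) - 170 = (-58141 - 337559) - 170 = -395700 - 170 = -395870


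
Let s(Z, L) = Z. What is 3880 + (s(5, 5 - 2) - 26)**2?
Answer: 4321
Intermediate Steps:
3880 + (s(5, 5 - 2) - 26)**2 = 3880 + (5 - 26)**2 = 3880 + (-21)**2 = 3880 + 441 = 4321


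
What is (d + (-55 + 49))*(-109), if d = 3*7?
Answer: -1635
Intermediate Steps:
d = 21
(d + (-55 + 49))*(-109) = (21 + (-55 + 49))*(-109) = (21 - 6)*(-109) = 15*(-109) = -1635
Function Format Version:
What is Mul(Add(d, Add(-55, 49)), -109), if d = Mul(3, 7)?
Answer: -1635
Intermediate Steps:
d = 21
Mul(Add(d, Add(-55, 49)), -109) = Mul(Add(21, Add(-55, 49)), -109) = Mul(Add(21, -6), -109) = Mul(15, -109) = -1635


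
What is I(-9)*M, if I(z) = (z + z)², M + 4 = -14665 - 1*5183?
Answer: -6432048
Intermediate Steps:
M = -19852 (M = -4 + (-14665 - 1*5183) = -4 + (-14665 - 5183) = -4 - 19848 = -19852)
I(z) = 4*z² (I(z) = (2*z)² = 4*z²)
I(-9)*M = (4*(-9)²)*(-19852) = (4*81)*(-19852) = 324*(-19852) = -6432048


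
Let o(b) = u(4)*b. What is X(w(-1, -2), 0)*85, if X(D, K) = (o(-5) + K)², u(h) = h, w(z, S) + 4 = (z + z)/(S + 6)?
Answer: 34000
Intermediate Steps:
w(z, S) = -4 + 2*z/(6 + S) (w(z, S) = -4 + (z + z)/(S + 6) = -4 + (2*z)/(6 + S) = -4 + 2*z/(6 + S))
o(b) = 4*b
X(D, K) = (-20 + K)² (X(D, K) = (4*(-5) + K)² = (-20 + K)²)
X(w(-1, -2), 0)*85 = (-20 + 0)²*85 = (-20)²*85 = 400*85 = 34000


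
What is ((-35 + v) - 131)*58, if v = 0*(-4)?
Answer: -9628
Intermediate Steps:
v = 0
((-35 + v) - 131)*58 = ((-35 + 0) - 131)*58 = (-35 - 131)*58 = -166*58 = -9628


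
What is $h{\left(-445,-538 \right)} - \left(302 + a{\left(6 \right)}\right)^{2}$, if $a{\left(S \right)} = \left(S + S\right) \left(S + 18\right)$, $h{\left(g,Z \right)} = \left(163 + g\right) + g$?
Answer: $-348827$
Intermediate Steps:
$h{\left(g,Z \right)} = 163 + 2 g$
$a{\left(S \right)} = 2 S \left(18 + S\right)$
$h{\left(-445,-538 \right)} - \left(302 + a{\left(6 \right)}\right)^{2} = \left(163 + 2 \left(-445\right)\right) - \left(302 + 2 \cdot 6 \left(18 + 6\right)\right)^{2} = \left(163 - 890\right) - \left(302 + 2 \cdot 6 \cdot 24\right)^{2} = -727 - \left(302 + 288\right)^{2} = -727 - 590^{2} = -727 - 348100 = -348827$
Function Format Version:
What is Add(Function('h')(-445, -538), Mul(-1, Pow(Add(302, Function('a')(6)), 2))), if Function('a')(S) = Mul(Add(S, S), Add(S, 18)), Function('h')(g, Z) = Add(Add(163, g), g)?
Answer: -348827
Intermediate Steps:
Function('h')(g, Z) = Add(163, Mul(2, g))
Function('a')(S) = Mul(2, S, Add(18, S)) (Function('a')(S) = Mul(Mul(2, S), Add(18, S)) = Mul(2, S, Add(18, S)))
Add(Function('h')(-445, -538), Mul(-1, Pow(Add(302, Function('a')(6)), 2))) = Add(Add(163, Mul(2, -445)), Mul(-1, Pow(Add(302, Mul(2, 6, Add(18, 6))), 2))) = Add(Add(163, -890), Mul(-1, Pow(Add(302, Mul(2, 6, 24)), 2))) = Add(-727, Mul(-1, Pow(Add(302, 288), 2))) = Add(-727, Mul(-1, Pow(590, 2))) = Add(-727, Mul(-1, 348100)) = Add(-727, -348100) = -348827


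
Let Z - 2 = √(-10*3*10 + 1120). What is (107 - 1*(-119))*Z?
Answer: 452 + 452*√205 ≈ 6923.7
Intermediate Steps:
Z = 2 + 2*√205 (Z = 2 + √(-10*3*10 + 1120) = 2 + √(-30*10 + 1120) = 2 + √(-300 + 1120) = 2 + √820 = 2 + 2*√205 ≈ 30.636)
(107 - 1*(-119))*Z = (107 - 1*(-119))*(2 + 2*√205) = (107 + 119)*(2 + 2*√205) = 226*(2 + 2*√205) = 452 + 452*√205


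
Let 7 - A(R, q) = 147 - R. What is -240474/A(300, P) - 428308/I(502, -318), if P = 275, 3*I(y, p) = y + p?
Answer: -15614691/1840 ≈ -8486.3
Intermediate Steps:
I(y, p) = p/3 + y/3 (I(y, p) = (y + p)/3 = (p + y)/3 = p/3 + y/3)
A(R, q) = -140 + R (A(R, q) = 7 - (147 - R) = 7 + (-147 + R) = -140 + R)
-240474/A(300, P) - 428308/I(502, -318) = -240474/(-140 + 300) - 428308/((1/3)*(-318) + (1/3)*502) = -240474/160 - 428308/(-106 + 502/3) = -240474*1/160 - 428308/184/3 = -120237/80 - 428308*3/184 = -120237/80 - 321231/46 = -15614691/1840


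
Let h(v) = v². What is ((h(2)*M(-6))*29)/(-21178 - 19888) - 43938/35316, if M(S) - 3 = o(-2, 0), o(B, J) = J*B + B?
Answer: -50234849/40285746 ≈ -1.2470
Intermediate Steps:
o(B, J) = B + B*J (o(B, J) = B*J + B = B + B*J)
M(S) = 1 (M(S) = 3 - 2*(1 + 0) = 3 - 2*1 = 3 - 2 = 1)
((h(2)*M(-6))*29)/(-21178 - 19888) - 43938/35316 = ((2²*1)*29)/(-21178 - 19888) - 43938/35316 = ((4*1)*29)/(-41066) - 43938*1/35316 = (4*29)*(-1/41066) - 2441/1962 = 116*(-1/41066) - 2441/1962 = -58/20533 - 2441/1962 = -50234849/40285746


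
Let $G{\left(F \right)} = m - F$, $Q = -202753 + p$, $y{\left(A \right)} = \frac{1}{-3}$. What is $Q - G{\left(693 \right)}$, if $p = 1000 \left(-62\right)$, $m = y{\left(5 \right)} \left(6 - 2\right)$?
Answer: $- \frac{792176}{3} \approx -2.6406 \cdot 10^{5}$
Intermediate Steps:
$y{\left(A \right)} = - \frac{1}{3}$
$m = - \frac{4}{3}$ ($m = - \frac{6 - 2}{3} = \left(- \frac{1}{3}\right) 4 = - \frac{4}{3} \approx -1.3333$)
$p = -62000$
$Q = -264753$ ($Q = -202753 - 62000 = -264753$)
$G{\left(F \right)} = - \frac{4}{3} - F$
$Q - G{\left(693 \right)} = -264753 - \left(- \frac{4}{3} - 693\right) = -264753 - - \frac{2083}{3} = -264753 + \frac{2083}{3} = - \frac{792176}{3}$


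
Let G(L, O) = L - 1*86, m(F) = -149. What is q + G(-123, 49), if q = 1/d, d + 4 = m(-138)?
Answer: -31978/153 ≈ -209.01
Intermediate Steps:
G(L, O) = -86 + L (G(L, O) = L - 86 = -86 + L)
d = -153 (d = -4 - 149 = -153)
q = -1/153 (q = 1/(-153) = -1/153 ≈ -0.0065359)
q + G(-123, 49) = -1/153 + (-86 - 123) = -1/153 - 209 = -31978/153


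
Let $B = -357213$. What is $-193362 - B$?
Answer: $163851$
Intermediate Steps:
$-193362 - B = -193362 - -357213 = -193362 + 357213 = 163851$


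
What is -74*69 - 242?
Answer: -5348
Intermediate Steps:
-74*69 - 242 = -5106 - 242 = -5348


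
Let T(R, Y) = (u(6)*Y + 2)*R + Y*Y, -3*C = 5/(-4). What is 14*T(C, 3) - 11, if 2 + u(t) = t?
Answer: 590/3 ≈ 196.67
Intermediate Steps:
C = 5/12 (C = -5/(3*(-4)) = -5*(-1)/(3*4) = -1/3*(-5/4) = 5/12 ≈ 0.41667)
u(t) = -2 + t
T(R, Y) = Y**2 + R*(2 + 4*Y) (T(R, Y) = ((-2 + 6)*Y + 2)*R + Y*Y = (4*Y + 2)*R + Y**2 = (2 + 4*Y)*R + Y**2 = R*(2 + 4*Y) + Y**2 = Y**2 + R*(2 + 4*Y))
14*T(C, 3) - 11 = 14*(3**2 + 2*(5/12) + 4*(5/12)*3) - 11 = 14*(9 + 5/6 + 5) - 11 = 14*(89/6) - 11 = 623/3 - 11 = 590/3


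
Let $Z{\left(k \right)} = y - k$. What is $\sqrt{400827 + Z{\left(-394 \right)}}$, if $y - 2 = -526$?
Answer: $\sqrt{400697} \approx 633.01$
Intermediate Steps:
$y = -524$ ($y = 2 - 526 = -524$)
$Z{\left(k \right)} = -524 - k$
$\sqrt{400827 + Z{\left(-394 \right)}} = \sqrt{400827 - 130} = \sqrt{400697}$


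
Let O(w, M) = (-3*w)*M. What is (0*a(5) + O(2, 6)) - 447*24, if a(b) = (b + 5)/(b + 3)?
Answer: -10764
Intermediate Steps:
a(b) = (5 + b)/(3 + b)
O(w, M) = -3*M*w
(0*a(5) + O(2, 6)) - 447*24 = (0*((5 + 5)/(3 + 5)) - 3*6*2) - 447*24 = (0*(10/8) - 36) - 10728 = (0*((⅛)*10) - 36) - 10728 = (0*(5/4) - 36) - 10728 = (0 - 36) - 10728 = -36 - 10728 = -10764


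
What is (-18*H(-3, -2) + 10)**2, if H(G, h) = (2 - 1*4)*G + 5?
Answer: 35344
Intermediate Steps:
H(G, h) = 5 - 2*G (H(G, h) = (2 - 4)*G + 5 = -2*G + 5 = 5 - 2*G)
(-18*H(-3, -2) + 10)**2 = (-18*(5 - 2*(-3)) + 10)**2 = (-18*(5 + 6) + 10)**2 = (-18*11 + 10)**2 = (-198 + 10)**2 = (-188)**2 = 35344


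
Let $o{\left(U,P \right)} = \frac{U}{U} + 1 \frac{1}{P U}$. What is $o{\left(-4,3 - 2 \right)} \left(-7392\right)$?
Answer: $-5544$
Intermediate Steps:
$o{\left(U,P \right)} = 1 + \frac{1}{P U}$ ($o{\left(U,P \right)} = 1 + 1 \frac{1}{P U} = 1 + \frac{1}{P U}$)
$o{\left(-4,3 - 2 \right)} \left(-7392\right) = \left(1 + \frac{1}{\left(3 - 2\right) \left(-4\right)}\right) \left(-7392\right) = \left(1 + \frac{1}{3 - 2} \left(- \frac{1}{4}\right)\right) \left(-7392\right) = \left(1 + 1^{-1} \left(- \frac{1}{4}\right)\right) \left(-7392\right) = \left(1 + 1 \left(- \frac{1}{4}\right)\right) \left(-7392\right) = \left(1 - \frac{1}{4}\right) \left(-7392\right) = \frac{3}{4} \left(-7392\right) = -5544$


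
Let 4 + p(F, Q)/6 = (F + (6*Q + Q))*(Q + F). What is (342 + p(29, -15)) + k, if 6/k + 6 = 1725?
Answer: -3475816/573 ≈ -6066.0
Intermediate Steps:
k = 2/573 (k = 6/(-6 + 1725) = 6/1719 = 6*(1/1719) = 2/573 ≈ 0.0034904)
p(F, Q) = -24 + 6*(F + Q)*(F + 7*Q) (p(F, Q) = -24 + 6*((F + (6*Q + Q))*(Q + F)) = -24 + 6*((F + 7*Q)*(F + Q)) = -24 + 6*((F + Q)*(F + 7*Q)) = -24 + 6*(F + Q)*(F + 7*Q))
(342 + p(29, -15)) + k = (342 + (-24 + 6*29² + 42*(-15)² + 48*29*(-15))) + 2/573 = (342 + (-24 + 6*841 + 42*225 - 20880)) + 2/573 = (342 + (-24 + 5046 + 9450 - 20880)) + 2/573 = (342 - 6408) + 2/573 = -6066 + 2/573 = -3475816/573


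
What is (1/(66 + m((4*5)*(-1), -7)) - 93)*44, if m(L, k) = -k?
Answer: -298672/73 ≈ -4091.4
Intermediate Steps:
(1/(66 + m((4*5)*(-1), -7)) - 93)*44 = (1/(66 - 1*(-7)) - 93)*44 = (1/(66 + 7) - 93)*44 = (1/73 - 93)*44 = -6788/73*44 = -298672/73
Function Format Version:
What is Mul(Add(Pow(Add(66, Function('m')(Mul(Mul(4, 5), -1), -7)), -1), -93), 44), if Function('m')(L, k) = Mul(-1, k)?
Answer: Rational(-298672, 73) ≈ -4091.4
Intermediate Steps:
Mul(Add(Pow(Add(66, Function('m')(Mul(Mul(4, 5), -1), -7)), -1), -93), 44) = Mul(Add(Pow(Add(66, Mul(-1, -7)), -1), -93), 44) = Mul(Add(Pow(Add(66, 7), -1), -93), 44) = Mul(Add(Pow(73, -1), -93), 44) = Mul(Add(Rational(1, 73), -93), 44) = Mul(Rational(-6788, 73), 44) = Rational(-298672, 73)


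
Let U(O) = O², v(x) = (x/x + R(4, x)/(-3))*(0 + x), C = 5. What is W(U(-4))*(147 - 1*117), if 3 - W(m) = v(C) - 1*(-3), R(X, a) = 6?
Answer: 150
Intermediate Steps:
v(x) = -x (v(x) = (x/x + 6/(-3))*(0 + x) = (1 + 6*(-⅓))*x = (1 - 2)*x = -x)
W(m) = 5 (W(m) = 3 - (-1*5 - 1*(-3)) = 3 - (-5 + 3) = 3 - 1*(-2) = 3 + 2 = 5)
W(U(-4))*(147 - 1*117) = 5*(147 - 1*117) = 5*(147 - 117) = 5*30 = 150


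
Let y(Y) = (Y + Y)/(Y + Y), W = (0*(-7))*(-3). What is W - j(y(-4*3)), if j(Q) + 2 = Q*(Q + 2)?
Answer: -1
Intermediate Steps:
W = 0 (W = 0*(-3) = 0)
y(Y) = 1 (y(Y) = (2*Y)/((2*Y)) = (2*Y)*(1/(2*Y)) = 1)
j(Q) = -2 + Q*(2 + Q) (j(Q) = -2 + Q*(Q + 2) = -2 + Q*(2 + Q))
W - j(y(-4*3)) = 0 - (-2 + 1² + 2*1) = 0 - (-2 + 1 + 2) = 0 - 1*1 = 0 - 1 = -1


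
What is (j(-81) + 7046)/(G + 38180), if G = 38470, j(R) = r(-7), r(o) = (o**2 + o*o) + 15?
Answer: 7159/76650 ≈ 0.093399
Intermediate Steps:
r(o) = 15 + 2*o**2 (r(o) = (o**2 + o**2) + 15 = 2*o**2 + 15 = 15 + 2*o**2)
j(R) = 113 (j(R) = 15 + 2*(-7)**2 = 15 + 2*49 = 15 + 98 = 113)
(j(-81) + 7046)/(G + 38180) = (113 + 7046)/(38470 + 38180) = 7159/76650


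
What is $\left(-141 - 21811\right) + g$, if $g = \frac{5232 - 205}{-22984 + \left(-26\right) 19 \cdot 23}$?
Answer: $- \frac{753968419}{34346} \approx -21952.0$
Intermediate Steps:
$g = - \frac{5027}{34346}$ ($g = \frac{5027}{-22984 - 11362} = \frac{5027}{-34346} = 5027 \left(- \frac{1}{34346}\right) = - \frac{5027}{34346} \approx -0.14636$)
$\left(-141 - 21811\right) + g = \left(-141 - 21811\right) - \frac{5027}{34346} = -21952 - \frac{5027}{34346} = - \frac{753968419}{34346}$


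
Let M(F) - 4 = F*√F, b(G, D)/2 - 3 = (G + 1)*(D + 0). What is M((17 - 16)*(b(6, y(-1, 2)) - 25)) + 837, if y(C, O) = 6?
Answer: 841 + 65*√65 ≈ 1365.0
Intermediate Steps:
b(G, D) = 6 + 2*D*(1 + G) (b(G, D) = 6 + 2*((G + 1)*(D + 0)) = 6 + 2*((1 + G)*D) = 6 + 2*(D*(1 + G)) = 6 + 2*D*(1 + G))
M(F) = 4 + F^(3/2) (M(F) = 4 + F*√F = 4 + F^(3/2))
M((17 - 16)*(b(6, y(-1, 2)) - 25)) + 837 = (4 + ((17 - 16)*((6 + 2*6 + 2*6*6) - 25))^(3/2)) + 837 = (4 + (1*((6 + 12 + 72) - 25))^(3/2)) + 837 = (4 + (1*(90 - 25))^(3/2)) + 837 = (4 + (1*65)^(3/2)) + 837 = (4 + 65^(3/2)) + 837 = (4 + 65*√65) + 837 = 841 + 65*√65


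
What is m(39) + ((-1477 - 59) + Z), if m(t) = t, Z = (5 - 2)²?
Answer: -1488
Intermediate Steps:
Z = 9 (Z = 3² = 9)
m(39) + ((-1477 - 59) + Z) = 39 + ((-1477 - 59) + 9) = 39 + (-1536 + 9) = 39 - 1527 = -1488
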